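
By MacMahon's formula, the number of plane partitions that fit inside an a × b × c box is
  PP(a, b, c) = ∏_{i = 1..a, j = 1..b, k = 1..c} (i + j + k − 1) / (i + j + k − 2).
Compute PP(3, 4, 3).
PP(3, 4, 3) = 4116

Evaluate the triple product over i = 1..3, j = 1..4, k = 1..3. The factors are (2/1) · (3/2) · (4/3) · (3/2) · (4/3) · (5/4) · (4/3) · (5/4) · … (36 factors total). The numerators and denominators telescope so the product is an integer; carrying out the multiplication exactly gives PP(3, 4, 3) = 4116.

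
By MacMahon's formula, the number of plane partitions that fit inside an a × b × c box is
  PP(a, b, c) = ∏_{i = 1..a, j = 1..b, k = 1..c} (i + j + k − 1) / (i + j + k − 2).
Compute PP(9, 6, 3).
PP(9, 6, 3) = 2530768240

Evaluate the triple product over i = 1..9, j = 1..6, k = 1..3. The factors are (2/1) · (3/2) · (4/3) · (3/2) · (4/3) · (5/4) · (4/3) · (5/4) · … (162 factors total). The numerators and denominators telescope so the product is an integer; carrying out the multiplication exactly gives PP(9, 6, 3) = 2530768240.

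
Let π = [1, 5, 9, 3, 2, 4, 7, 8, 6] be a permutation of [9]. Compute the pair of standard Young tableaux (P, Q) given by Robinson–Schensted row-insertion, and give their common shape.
P = [1, 2, 4, 6, 8] / [3, 7] / [5, 9];  Q = [1, 2, 3, 7, 8] / [4, 6] / [5, 9];  common shape = (5, 2, 2)

Row-insert the values π_1, π_2, … into P one at a time, bumping the leftmost entry strictly greater than the inserted value down to the next row. The recording tableau Q records, in position (i, j), the step at which that cell was added to P.
  Insert 1 (step 1): P = [1];  Q = [1]
  Insert 5 (step 2): P = [1, 5];  Q = [1, 2]
  Insert 9 (step 3): P = [1, 5, 9];  Q = [1, 2, 3]
  Insert 3 (step 4): P = [1, 3, 9] / [5];  Q = [1, 2, 3] / [4]
  Insert 2 (step 5): P = [1, 2, 9] / [3] / [5];  Q = [1, 2, 3] / [4] / [5]
  Insert 4 (step 6): P = [1, 2, 4] / [3, 9] / [5];  Q = [1, 2, 3] / [4, 6] / [5]
  Insert 7 (step 7): P = [1, 2, 4, 7] / [3, 9] / [5];  Q = [1, 2, 3, 7] / [4, 6] / [5]
  Insert 8 (step 8): P = [1, 2, 4, 7, 8] / [3, 9] / [5];  Q = [1, 2, 3, 7, 8] / [4, 6] / [5]
  Insert 6 (step 9): P = [1, 2, 4, 6, 8] / [3, 7] / [5, 9];  Q = [1, 2, 3, 7, 8] / [4, 6] / [5, 9]
Final shape: (5, 2, 2).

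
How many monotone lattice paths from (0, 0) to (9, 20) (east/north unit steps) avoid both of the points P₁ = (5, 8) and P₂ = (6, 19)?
Number of paths = 7026041

Inclusion–exclusion. Total paths: C(29, 9) = 10015005. Through P₁: C(13, 5)·C(16, 4) = 2342340. Through P₂: C(25, 6)·C(4, 3) = 708400. Since P₁ is strictly southwest of P₂, a monotone path through both must visit P₁ then P₂; paths through both = C(13, 5)·C(12, 1)·C(4, 3) = 61776. Avoid both = 10015005 − 2342340 − 708400 + 61776 = 7026041.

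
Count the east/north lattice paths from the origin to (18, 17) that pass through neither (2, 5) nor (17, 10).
Number of paths = 3833825187

Inclusion–exclusion. Total paths: C(35, 18) = 4537567650. Through P₁: C(7, 2)·C(28, 16) = 638856855. Through P₂: C(27, 17)·C(8, 1) = 67490280. Since P₁ is strictly southwest of P₂, a monotone path through both must visit P₁ then P₂; paths through both = C(7, 2)·C(20, 15)·C(8, 1) = 2604672. Avoid both = 4537567650 − 638856855 − 67490280 + 2604672 = 3833825187.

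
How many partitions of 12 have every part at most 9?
p(12, parts ≤ 9) = 73

Partitions of 12 with all parts ≤ 9: 9+3, 9+2+1, 9+1+1+1, 8+4, 8+3+1, 8+2+2, 8+2+1+1, 8+1+1+1+1, 7+5, 7+4+1, 7+3+2, 7+3+1+1, 7+2+2+1, 7+2+1+1+1, 7+1+1+1+1+1, 6+6, 6+5+1, 6+4+2, 6+4+1+1, 6+3+3, 6+3+2+1, 6+3+1+1+1, 6+2+2+2, 6+2+2+1+1, 6+2+1+1+1+1, 6+1+1+1+1+1+1, 5+5+2, 5+5+1+1, 5+4+3, 5+4+2+1, … (73 total). Count = 73.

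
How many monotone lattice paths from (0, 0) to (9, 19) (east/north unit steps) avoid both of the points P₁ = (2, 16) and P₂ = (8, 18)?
Number of paths = 3772558

Inclusion–exclusion. Total paths: C(28, 9) = 6906900. Through P₁: C(18, 2)·C(10, 7) = 18360. Through P₂: C(26, 8)·C(2, 1) = 3124550. Since P₁ is strictly southwest of P₂, a monotone path through both must visit P₁ then P₂; paths through both = C(18, 2)·C(8, 6)·C(2, 1) = 8568. Avoid both = 6906900 − 18360 − 3124550 + 8568 = 3772558.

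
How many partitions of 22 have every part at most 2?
p(22, parts ≤ 2) = 12

Use the recurrence p(n, m) = p(n, m−1) + p(n−m, m): either the largest part is < m (count p(n, m−1)) or the largest part is exactly m (remove one copy of m, count p(n−m, m)). With p(0, ·) = 1 this gives p(22, parts ≤ 2) = 12. (By conjugating Young diagrams, this also counts partitions of 22 into at most 2 parts.)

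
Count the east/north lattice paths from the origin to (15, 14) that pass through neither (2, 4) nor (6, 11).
Number of paths = 58764050

Inclusion–exclusion. Total paths: C(29, 15) = 77558760. Through P₁: C(6, 2)·C(23, 13) = 17160990. Through P₂: C(17, 6)·C(12, 9) = 2722720. Since P₁ is strictly southwest of P₂, a monotone path through both must visit P₁ then P₂; paths through both = C(6, 2)·C(11, 4)·C(12, 9) = 1089000. Avoid both = 77558760 − 17160990 − 2722720 + 1089000 = 58764050.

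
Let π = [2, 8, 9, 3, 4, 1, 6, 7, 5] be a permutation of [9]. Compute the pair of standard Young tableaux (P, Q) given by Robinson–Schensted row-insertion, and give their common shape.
P = [1, 3, 4, 5, 7] / [2, 6] / [8, 9];  Q = [1, 2, 3, 7, 8] / [4, 5] / [6, 9];  common shape = (5, 2, 2)

Row-insert the values π_1, π_2, … into P one at a time, bumping the leftmost entry strictly greater than the inserted value down to the next row. The recording tableau Q records, in position (i, j), the step at which that cell was added to P.
  Insert 2 (step 1): P = [2];  Q = [1]
  Insert 8 (step 2): P = [2, 8];  Q = [1, 2]
  Insert 9 (step 3): P = [2, 8, 9];  Q = [1, 2, 3]
  Insert 3 (step 4): P = [2, 3, 9] / [8];  Q = [1, 2, 3] / [4]
  Insert 4 (step 5): P = [2, 3, 4] / [8, 9];  Q = [1, 2, 3] / [4, 5]
  Insert 1 (step 6): P = [1, 3, 4] / [2, 9] / [8];  Q = [1, 2, 3] / [4, 5] / [6]
  Insert 6 (step 7): P = [1, 3, 4, 6] / [2, 9] / [8];  Q = [1, 2, 3, 7] / [4, 5] / [6]
  Insert 7 (step 8): P = [1, 3, 4, 6, 7] / [2, 9] / [8];  Q = [1, 2, 3, 7, 8] / [4, 5] / [6]
  Insert 5 (step 9): P = [1, 3, 4, 5, 7] / [2, 6] / [8, 9];  Q = [1, 2, 3, 7, 8] / [4, 5] / [6, 9]
Final shape: (5, 2, 2).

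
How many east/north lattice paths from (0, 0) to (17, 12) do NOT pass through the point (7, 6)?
Number of paths = 38154207

Total paths from (0, 0) to (17, 12): C(29, 17) = 51895935. Paths through (7, 6): (paths (0, 0) → (7, 6)) × (paths (7, 6) → (17, 12)) = C(13, 7) · C(16, 10) = 1716 · 8008 = 13741728. Avoidance count = 51895935 − 13741728 = 38154207.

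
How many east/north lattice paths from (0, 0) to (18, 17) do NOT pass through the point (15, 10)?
Number of paths = 4145316450

Total paths from (0, 0) to (18, 17): C(35, 18) = 4537567650. Paths through (15, 10): (paths (0, 0) → (15, 10)) × (paths (15, 10) → (18, 17)) = C(25, 15) · C(10, 3) = 3268760 · 120 = 392251200. Avoidance count = 4537567650 − 392251200 = 4145316450.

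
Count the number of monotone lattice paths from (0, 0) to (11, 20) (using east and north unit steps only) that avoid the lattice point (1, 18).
Number of paths = 84671061

Total paths from (0, 0) to (11, 20): C(31, 11) = 84672315. Paths through (1, 18): (paths (0, 0) → (1, 18)) × (paths (1, 18) → (11, 20)) = C(19, 1) · C(12, 10) = 19 · 66 = 1254. Avoidance count = 84672315 − 1254 = 84671061.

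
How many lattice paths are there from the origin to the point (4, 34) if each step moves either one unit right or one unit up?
Number of paths = 73815

A monotone lattice path from (0, 0) to (4, 34) consists of 4 east steps and 34 north steps in some order, so it is determined by which 4 of the 38 steps are east. The count is C(38, 4) = 73815.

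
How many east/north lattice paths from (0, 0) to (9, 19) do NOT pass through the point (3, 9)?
Number of paths = 5145140

Total paths from (0, 0) to (9, 19): C(28, 9) = 6906900. Paths through (3, 9): (paths (0, 0) → (3, 9)) × (paths (3, 9) → (9, 19)) = C(12, 3) · C(16, 6) = 220 · 8008 = 1761760. Avoidance count = 6906900 − 1761760 = 5145140.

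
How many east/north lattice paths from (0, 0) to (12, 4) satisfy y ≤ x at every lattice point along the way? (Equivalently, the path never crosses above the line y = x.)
Number of paths = 1260

By the reflection principle (André's argument), the number of monotone paths to (12, 4) with n ≤ m that never go above y = x is C(16, 12) − C(16, 13) = 1820 − 560 = 1260.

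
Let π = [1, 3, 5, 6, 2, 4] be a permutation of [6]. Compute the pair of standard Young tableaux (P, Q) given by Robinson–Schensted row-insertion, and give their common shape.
P = [1, 2, 4, 6] / [3, 5];  Q = [1, 2, 3, 4] / [5, 6];  common shape = (4, 2)

Row-insert the values π_1, π_2, … into P one at a time, bumping the leftmost entry strictly greater than the inserted value down to the next row. The recording tableau Q records, in position (i, j), the step at which that cell was added to P.
  Insert 1 (step 1): P = [1];  Q = [1]
  Insert 3 (step 2): P = [1, 3];  Q = [1, 2]
  Insert 5 (step 3): P = [1, 3, 5];  Q = [1, 2, 3]
  Insert 6 (step 4): P = [1, 3, 5, 6];  Q = [1, 2, 3, 4]
  Insert 2 (step 5): P = [1, 2, 5, 6] / [3];  Q = [1, 2, 3, 4] / [5]
  Insert 4 (step 6): P = [1, 2, 4, 6] / [3, 5];  Q = [1, 2, 3, 4] / [5, 6]
Final shape: (4, 2).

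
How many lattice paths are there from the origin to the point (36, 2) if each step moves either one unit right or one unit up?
Number of paths = 703

A monotone lattice path from (0, 0) to (36, 2) consists of 36 east steps and 2 north steps in some order, so it is determined by which 36 of the 38 steps are east. The count is C(38, 36) = 703.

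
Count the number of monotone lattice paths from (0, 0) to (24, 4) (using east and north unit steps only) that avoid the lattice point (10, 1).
Number of paths = 12995

Total paths from (0, 0) to (24, 4): C(28, 24) = 20475. Paths through (10, 1): (paths (0, 0) → (10, 1)) × (paths (10, 1) → (24, 4)) = C(11, 10) · C(17, 14) = 11 · 680 = 7480. Avoidance count = 20475 − 7480 = 12995.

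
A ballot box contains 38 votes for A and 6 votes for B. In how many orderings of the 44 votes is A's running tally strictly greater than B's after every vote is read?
Strict-lead orderings = 5133856

Total orderings of the 44 votes with 38 for A: C(44, 38) = 7059052. By the Bertrand ballot formula (Cycle Lemma / reflection principle), the number of orderings in which A is strictly ahead of B throughout is (p − q)/(p + q) · C(p + q, p) = (38 − 6)/(38 + 6) · 7059052 = 5133856.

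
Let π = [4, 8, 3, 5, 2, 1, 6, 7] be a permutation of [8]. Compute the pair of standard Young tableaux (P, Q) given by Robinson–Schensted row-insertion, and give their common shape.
P = [1, 5, 6, 7] / [2, 8] / [3] / [4];  Q = [1, 2, 7, 8] / [3, 4] / [5] / [6];  common shape = (4, 2, 1, 1)

Row-insert the values π_1, π_2, … into P one at a time, bumping the leftmost entry strictly greater than the inserted value down to the next row. The recording tableau Q records, in position (i, j), the step at which that cell was added to P.
  Insert 4 (step 1): P = [4];  Q = [1]
  Insert 8 (step 2): P = [4, 8];  Q = [1, 2]
  Insert 3 (step 3): P = [3, 8] / [4];  Q = [1, 2] / [3]
  Insert 5 (step 4): P = [3, 5] / [4, 8];  Q = [1, 2] / [3, 4]
  Insert 2 (step 5): P = [2, 5] / [3, 8] / [4];  Q = [1, 2] / [3, 4] / [5]
  Insert 1 (step 6): P = [1, 5] / [2, 8] / [3] / [4];  Q = [1, 2] / [3, 4] / [5] / [6]
  Insert 6 (step 7): P = [1, 5, 6] / [2, 8] / [3] / [4];  Q = [1, 2, 7] / [3, 4] / [5] / [6]
  Insert 7 (step 8): P = [1, 5, 6, 7] / [2, 8] / [3] / [4];  Q = [1, 2, 7, 8] / [3, 4] / [5] / [6]
Final shape: (4, 2, 1, 1).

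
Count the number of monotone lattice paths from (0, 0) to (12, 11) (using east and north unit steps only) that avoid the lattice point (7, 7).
Number of paths = 919646

Total paths from (0, 0) to (12, 11): C(23, 12) = 1352078. Paths through (7, 7): (paths (0, 0) → (7, 7)) × (paths (7, 7) → (12, 11)) = C(14, 7) · C(9, 5) = 3432 · 126 = 432432. Avoidance count = 1352078 − 432432 = 919646.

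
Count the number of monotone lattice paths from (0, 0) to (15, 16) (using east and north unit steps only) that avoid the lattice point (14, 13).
Number of paths = 220306995

Total paths from (0, 0) to (15, 16): C(31, 15) = 300540195. Paths through (14, 13): (paths (0, 0) → (14, 13)) × (paths (14, 13) → (15, 16)) = C(27, 14) · C(4, 1) = 20058300 · 4 = 80233200. Avoidance count = 300540195 − 80233200 = 220306995.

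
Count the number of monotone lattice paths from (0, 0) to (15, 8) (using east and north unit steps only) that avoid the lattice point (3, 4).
Number of paths = 426614

Total paths from (0, 0) to (15, 8): C(23, 15) = 490314. Paths through (3, 4): (paths (0, 0) → (3, 4)) × (paths (3, 4) → (15, 8)) = C(7, 3) · C(16, 12) = 35 · 1820 = 63700. Avoidance count = 490314 − 63700 = 426614.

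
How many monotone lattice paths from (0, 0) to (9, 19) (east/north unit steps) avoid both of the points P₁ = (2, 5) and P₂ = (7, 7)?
Number of paths = 4192839

Inclusion–exclusion. Total paths: C(28, 9) = 6906900. Through P₁: C(7, 2)·C(21, 7) = 2441880. Through P₂: C(14, 7)·C(14, 2) = 312312. Since P₁ is strictly southwest of P₂, a monotone path through both must visit P₁ then P₂; paths through both = C(7, 2)·C(7, 5)·C(14, 2) = 40131. Avoid both = 6906900 − 2441880 − 312312 + 40131 = 4192839.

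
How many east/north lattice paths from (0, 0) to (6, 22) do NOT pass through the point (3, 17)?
Number of paths = 312900

Total paths from (0, 0) to (6, 22): C(28, 6) = 376740. Paths through (3, 17): (paths (0, 0) → (3, 17)) × (paths (3, 17) → (6, 22)) = C(20, 3) · C(8, 3) = 1140 · 56 = 63840. Avoidance count = 376740 − 63840 = 312900.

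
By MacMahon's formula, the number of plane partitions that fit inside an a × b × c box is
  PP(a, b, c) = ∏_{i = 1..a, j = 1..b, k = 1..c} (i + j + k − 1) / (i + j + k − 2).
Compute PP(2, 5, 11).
PP(2, 5, 11) = 4504864

Evaluate the triple product over i = 1..2, j = 1..5, k = 1..11. The factors are (2/1) · (3/2) · (4/3) · (5/4) · (6/5) · (7/6) · (8/7) · (9/8) · … (110 factors total). The numerators and denominators telescope so the product is an integer; carrying out the multiplication exactly gives PP(2, 5, 11) = 4504864.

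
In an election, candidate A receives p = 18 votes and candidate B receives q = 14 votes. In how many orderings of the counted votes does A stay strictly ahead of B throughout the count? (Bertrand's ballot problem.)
Strict-lead orderings = 58929450

Total orderings of the 32 votes with 18 for A: C(32, 18) = 471435600. By the Bertrand ballot formula (Cycle Lemma / reflection principle), the number of orderings in which A is strictly ahead of B throughout is (p − q)/(p + q) · C(p + q, p) = (18 − 14)/(18 + 14) · 471435600 = 58929450.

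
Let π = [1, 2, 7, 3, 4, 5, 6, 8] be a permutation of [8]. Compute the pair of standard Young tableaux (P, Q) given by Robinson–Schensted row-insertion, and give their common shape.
P = [1, 2, 3, 4, 5, 6, 8] / [7];  Q = [1, 2, 3, 5, 6, 7, 8] / [4];  common shape = (7, 1)

Row-insert the values π_1, π_2, … into P one at a time, bumping the leftmost entry strictly greater than the inserted value down to the next row. The recording tableau Q records, in position (i, j), the step at which that cell was added to P.
  Insert 1 (step 1): P = [1];  Q = [1]
  Insert 2 (step 2): P = [1, 2];  Q = [1, 2]
  Insert 7 (step 3): P = [1, 2, 7];  Q = [1, 2, 3]
  Insert 3 (step 4): P = [1, 2, 3] / [7];  Q = [1, 2, 3] / [4]
  Insert 4 (step 5): P = [1, 2, 3, 4] / [7];  Q = [1, 2, 3, 5] / [4]
  Insert 5 (step 6): P = [1, 2, 3, 4, 5] / [7];  Q = [1, 2, 3, 5, 6] / [4]
  Insert 6 (step 7): P = [1, 2, 3, 4, 5, 6] / [7];  Q = [1, 2, 3, 5, 6, 7] / [4]
  Insert 8 (step 8): P = [1, 2, 3, 4, 5, 6, 8] / [7];  Q = [1, 2, 3, 5, 6, 7, 8] / [4]
Final shape: (7, 1).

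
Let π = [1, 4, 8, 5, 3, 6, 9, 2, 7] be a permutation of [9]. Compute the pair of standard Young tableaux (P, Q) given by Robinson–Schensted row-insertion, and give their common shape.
P = [1, 2, 5, 6, 7] / [3, 9] / [4] / [8];  Q = [1, 2, 3, 6, 7] / [4, 9] / [5] / [8];  common shape = (5, 2, 1, 1)

Row-insert the values π_1, π_2, … into P one at a time, bumping the leftmost entry strictly greater than the inserted value down to the next row. The recording tableau Q records, in position (i, j), the step at which that cell was added to P.
  Insert 1 (step 1): P = [1];  Q = [1]
  Insert 4 (step 2): P = [1, 4];  Q = [1, 2]
  Insert 8 (step 3): P = [1, 4, 8];  Q = [1, 2, 3]
  Insert 5 (step 4): P = [1, 4, 5] / [8];  Q = [1, 2, 3] / [4]
  Insert 3 (step 5): P = [1, 3, 5] / [4] / [8];  Q = [1, 2, 3] / [4] / [5]
  Insert 6 (step 6): P = [1, 3, 5, 6] / [4] / [8];  Q = [1, 2, 3, 6] / [4] / [5]
  Insert 9 (step 7): P = [1, 3, 5, 6, 9] / [4] / [8];  Q = [1, 2, 3, 6, 7] / [4] / [5]
  Insert 2 (step 8): P = [1, 2, 5, 6, 9] / [3] / [4] / [8];  Q = [1, 2, 3, 6, 7] / [4] / [5] / [8]
  Insert 7 (step 9): P = [1, 2, 5, 6, 7] / [3, 9] / [4] / [8];  Q = [1, 2, 3, 6, 7] / [4, 9] / [5] / [8]
Final shape: (5, 2, 1, 1).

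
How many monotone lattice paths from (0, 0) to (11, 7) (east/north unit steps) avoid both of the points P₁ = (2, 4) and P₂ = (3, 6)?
Number of paths = 28173

Inclusion–exclusion. Total paths: C(18, 11) = 31824. Through P₁: C(6, 2)·C(12, 9) = 3300. Through P₂: C(9, 3)·C(9, 8) = 756. Since P₁ is strictly southwest of P₂, a monotone path through both must visit P₁ then P₂; paths through both = C(6, 2)·C(3, 1)·C(9, 8) = 405. Avoid both = 31824 − 3300 − 756 + 405 = 28173.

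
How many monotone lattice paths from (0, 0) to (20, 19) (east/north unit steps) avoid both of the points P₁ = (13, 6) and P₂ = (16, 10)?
Number of paths = 63701079545

Inclusion–exclusion. Total paths: C(39, 20) = 68923264410. Through P₁: C(19, 13)·C(20, 7) = 2103272640. Through P₂: C(26, 16)·C(13, 4) = 3797890525. Since P₁ is strictly southwest of P₂, a monotone path through both must visit P₁ then P₂; paths through both = C(19, 13)·C(7, 3)·C(13, 4) = 678978300. Avoid both = 68923264410 − 2103272640 − 3797890525 + 678978300 = 63701079545.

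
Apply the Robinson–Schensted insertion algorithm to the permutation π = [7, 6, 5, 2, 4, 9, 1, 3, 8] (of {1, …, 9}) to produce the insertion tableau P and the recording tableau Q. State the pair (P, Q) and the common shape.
P = [1, 3, 8] / [2, 4, 9] / [5] / [6] / [7];  Q = [1, 5, 6] / [2, 8, 9] / [3] / [4] / [7];  common shape = (3, 3, 1, 1, 1)

Row-insert the values π_1, π_2, … into P one at a time, bumping the leftmost entry strictly greater than the inserted value down to the next row. The recording tableau Q records, in position (i, j), the step at which that cell was added to P.
  Insert 7 (step 1): P = [7];  Q = [1]
  Insert 6 (step 2): P = [6] / [7];  Q = [1] / [2]
  Insert 5 (step 3): P = [5] / [6] / [7];  Q = [1] / [2] / [3]
  Insert 2 (step 4): P = [2] / [5] / [6] / [7];  Q = [1] / [2] / [3] / [4]
  Insert 4 (step 5): P = [2, 4] / [5] / [6] / [7];  Q = [1, 5] / [2] / [3] / [4]
  Insert 9 (step 6): P = [2, 4, 9] / [5] / [6] / [7];  Q = [1, 5, 6] / [2] / [3] / [4]
  Insert 1 (step 7): P = [1, 4, 9] / [2] / [5] / [6] / [7];  Q = [1, 5, 6] / [2] / [3] / [4] / [7]
  Insert 3 (step 8): P = [1, 3, 9] / [2, 4] / [5] / [6] / [7];  Q = [1, 5, 6] / [2, 8] / [3] / [4] / [7]
  Insert 8 (step 9): P = [1, 3, 8] / [2, 4, 9] / [5] / [6] / [7];  Q = [1, 5, 6] / [2, 8, 9] / [3] / [4] / [7]
Final shape: (3, 3, 1, 1, 1).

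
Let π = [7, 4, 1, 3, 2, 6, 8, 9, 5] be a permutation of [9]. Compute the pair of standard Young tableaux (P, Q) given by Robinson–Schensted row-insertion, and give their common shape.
P = [1, 2, 5, 8, 9] / [3, 6] / [4] / [7];  Q = [1, 4, 6, 7, 8] / [2, 9] / [3] / [5];  common shape = (5, 2, 1, 1)

Row-insert the values π_1, π_2, … into P one at a time, bumping the leftmost entry strictly greater than the inserted value down to the next row. The recording tableau Q records, in position (i, j), the step at which that cell was added to P.
  Insert 7 (step 1): P = [7];  Q = [1]
  Insert 4 (step 2): P = [4] / [7];  Q = [1] / [2]
  Insert 1 (step 3): P = [1] / [4] / [7];  Q = [1] / [2] / [3]
  Insert 3 (step 4): P = [1, 3] / [4] / [7];  Q = [1, 4] / [2] / [3]
  Insert 2 (step 5): P = [1, 2] / [3] / [4] / [7];  Q = [1, 4] / [2] / [3] / [5]
  Insert 6 (step 6): P = [1, 2, 6] / [3] / [4] / [7];  Q = [1, 4, 6] / [2] / [3] / [5]
  Insert 8 (step 7): P = [1, 2, 6, 8] / [3] / [4] / [7];  Q = [1, 4, 6, 7] / [2] / [3] / [5]
  Insert 9 (step 8): P = [1, 2, 6, 8, 9] / [3] / [4] / [7];  Q = [1, 4, 6, 7, 8] / [2] / [3] / [5]
  Insert 5 (step 9): P = [1, 2, 5, 8, 9] / [3, 6] / [4] / [7];  Q = [1, 4, 6, 7, 8] / [2, 9] / [3] / [5]
Final shape: (5, 2, 1, 1).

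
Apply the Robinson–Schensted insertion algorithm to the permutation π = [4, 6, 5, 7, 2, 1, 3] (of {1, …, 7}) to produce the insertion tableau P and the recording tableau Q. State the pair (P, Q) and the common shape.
P = [1, 3, 7] / [2, 5] / [4] / [6];  Q = [1, 2, 4] / [3, 7] / [5] / [6];  common shape = (3, 2, 1, 1)

Row-insert the values π_1, π_2, … into P one at a time, bumping the leftmost entry strictly greater than the inserted value down to the next row. The recording tableau Q records, in position (i, j), the step at which that cell was added to P.
  Insert 4 (step 1): P = [4];  Q = [1]
  Insert 6 (step 2): P = [4, 6];  Q = [1, 2]
  Insert 5 (step 3): P = [4, 5] / [6];  Q = [1, 2] / [3]
  Insert 7 (step 4): P = [4, 5, 7] / [6];  Q = [1, 2, 4] / [3]
  Insert 2 (step 5): P = [2, 5, 7] / [4] / [6];  Q = [1, 2, 4] / [3] / [5]
  Insert 1 (step 6): P = [1, 5, 7] / [2] / [4] / [6];  Q = [1, 2, 4] / [3] / [5] / [6]
  Insert 3 (step 7): P = [1, 3, 7] / [2, 5] / [4] / [6];  Q = [1, 2, 4] / [3, 7] / [5] / [6]
Final shape: (3, 2, 1, 1).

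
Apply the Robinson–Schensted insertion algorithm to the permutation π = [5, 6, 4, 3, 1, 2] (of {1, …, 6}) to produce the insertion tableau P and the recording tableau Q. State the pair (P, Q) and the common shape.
P = [1, 2] / [3, 6] / [4] / [5];  Q = [1, 2] / [3, 6] / [4] / [5];  common shape = (2, 2, 1, 1)

Row-insert the values π_1, π_2, … into P one at a time, bumping the leftmost entry strictly greater than the inserted value down to the next row. The recording tableau Q records, in position (i, j), the step at which that cell was added to P.
  Insert 5 (step 1): P = [5];  Q = [1]
  Insert 6 (step 2): P = [5, 6];  Q = [1, 2]
  Insert 4 (step 3): P = [4, 6] / [5];  Q = [1, 2] / [3]
  Insert 3 (step 4): P = [3, 6] / [4] / [5];  Q = [1, 2] / [3] / [4]
  Insert 1 (step 5): P = [1, 6] / [3] / [4] / [5];  Q = [1, 2] / [3] / [4] / [5]
  Insert 2 (step 6): P = [1, 2] / [3, 6] / [4] / [5];  Q = [1, 2] / [3, 6] / [4] / [5]
Final shape: (2, 2, 1, 1).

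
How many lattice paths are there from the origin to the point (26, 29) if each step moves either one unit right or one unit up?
Number of paths = 3560597348629860

A monotone lattice path from (0, 0) to (26, 29) consists of 26 east steps and 29 north steps in some order, so it is determined by which 26 of the 55 steps are east. The count is C(55, 26) = 3560597348629860.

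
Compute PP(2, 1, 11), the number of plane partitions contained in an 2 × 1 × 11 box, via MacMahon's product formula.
PP(2, 1, 11) = 78

Evaluate the triple product over i = 1..2, j = 1..1, k = 1..11. The factors are (2/1) · (3/2) · (4/3) · (5/4) · (6/5) · (7/6) · (8/7) · (9/8) · … (22 factors total). The numerators and denominators telescope so the product is an integer; carrying out the multiplication exactly gives PP(2, 1, 11) = 78.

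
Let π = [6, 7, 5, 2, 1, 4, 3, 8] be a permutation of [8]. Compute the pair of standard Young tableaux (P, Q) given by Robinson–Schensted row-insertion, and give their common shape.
P = [1, 3, 8] / [2, 4] / [5, 7] / [6];  Q = [1, 2, 8] / [3, 6] / [4, 7] / [5];  common shape = (3, 2, 2, 1)

Row-insert the values π_1, π_2, … into P one at a time, bumping the leftmost entry strictly greater than the inserted value down to the next row. The recording tableau Q records, in position (i, j), the step at which that cell was added to P.
  Insert 6 (step 1): P = [6];  Q = [1]
  Insert 7 (step 2): P = [6, 7];  Q = [1, 2]
  Insert 5 (step 3): P = [5, 7] / [6];  Q = [1, 2] / [3]
  Insert 2 (step 4): P = [2, 7] / [5] / [6];  Q = [1, 2] / [3] / [4]
  Insert 1 (step 5): P = [1, 7] / [2] / [5] / [6];  Q = [1, 2] / [3] / [4] / [5]
  Insert 4 (step 6): P = [1, 4] / [2, 7] / [5] / [6];  Q = [1, 2] / [3, 6] / [4] / [5]
  Insert 3 (step 7): P = [1, 3] / [2, 4] / [5, 7] / [6];  Q = [1, 2] / [3, 6] / [4, 7] / [5]
  Insert 8 (step 8): P = [1, 3, 8] / [2, 4] / [5, 7] / [6];  Q = [1, 2, 8] / [3, 6] / [4, 7] / [5]
Final shape: (3, 2, 2, 1).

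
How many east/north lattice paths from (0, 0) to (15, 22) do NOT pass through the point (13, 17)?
Number of paths = 6849242910

Total paths from (0, 0) to (15, 22): C(37, 15) = 9364199760. Paths through (13, 17): (paths (0, 0) → (13, 17)) × (paths (13, 17) → (15, 22)) = C(30, 13) · C(7, 2) = 119759850 · 21 = 2514956850. Avoidance count = 9364199760 − 2514956850 = 6849242910.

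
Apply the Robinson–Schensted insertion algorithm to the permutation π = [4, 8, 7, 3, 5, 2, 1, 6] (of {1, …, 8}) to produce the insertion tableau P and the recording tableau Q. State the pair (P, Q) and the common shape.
P = [1, 5, 6] / [2, 7] / [3] / [4] / [8];  Q = [1, 2, 8] / [3, 5] / [4] / [6] / [7];  common shape = (3, 2, 1, 1, 1)

Row-insert the values π_1, π_2, … into P one at a time, bumping the leftmost entry strictly greater than the inserted value down to the next row. The recording tableau Q records, in position (i, j), the step at which that cell was added to P.
  Insert 4 (step 1): P = [4];  Q = [1]
  Insert 8 (step 2): P = [4, 8];  Q = [1, 2]
  Insert 7 (step 3): P = [4, 7] / [8];  Q = [1, 2] / [3]
  Insert 3 (step 4): P = [3, 7] / [4] / [8];  Q = [1, 2] / [3] / [4]
  Insert 5 (step 5): P = [3, 5] / [4, 7] / [8];  Q = [1, 2] / [3, 5] / [4]
  Insert 2 (step 6): P = [2, 5] / [3, 7] / [4] / [8];  Q = [1, 2] / [3, 5] / [4] / [6]
  Insert 1 (step 7): P = [1, 5] / [2, 7] / [3] / [4] / [8];  Q = [1, 2] / [3, 5] / [4] / [6] / [7]
  Insert 6 (step 8): P = [1, 5, 6] / [2, 7] / [3] / [4] / [8];  Q = [1, 2, 8] / [3, 5] / [4] / [6] / [7]
Final shape: (3, 2, 1, 1, 1).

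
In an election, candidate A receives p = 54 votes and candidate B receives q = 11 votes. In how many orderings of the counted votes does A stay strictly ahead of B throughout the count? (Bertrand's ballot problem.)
Strict-lead orderings = 592122567008

Total orderings of the 65 votes with 54 for A: C(65, 54) = 895068996640. By the Bertrand ballot formula (Cycle Lemma / reflection principle), the number of orderings in which A is strictly ahead of B throughout is (p − q)/(p + q) · C(p + q, p) = (54 − 11)/(54 + 11) · 895068996640 = 592122567008.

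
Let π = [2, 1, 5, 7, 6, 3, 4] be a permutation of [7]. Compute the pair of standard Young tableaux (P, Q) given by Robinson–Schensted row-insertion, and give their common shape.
P = [1, 3, 4] / [2, 5, 6] / [7];  Q = [1, 3, 4] / [2, 5, 7] / [6];  common shape = (3, 3, 1)

Row-insert the values π_1, π_2, … into P one at a time, bumping the leftmost entry strictly greater than the inserted value down to the next row. The recording tableau Q records, in position (i, j), the step at which that cell was added to P.
  Insert 2 (step 1): P = [2];  Q = [1]
  Insert 1 (step 2): P = [1] / [2];  Q = [1] / [2]
  Insert 5 (step 3): P = [1, 5] / [2];  Q = [1, 3] / [2]
  Insert 7 (step 4): P = [1, 5, 7] / [2];  Q = [1, 3, 4] / [2]
  Insert 6 (step 5): P = [1, 5, 6] / [2, 7];  Q = [1, 3, 4] / [2, 5]
  Insert 3 (step 6): P = [1, 3, 6] / [2, 5] / [7];  Q = [1, 3, 4] / [2, 5] / [6]
  Insert 4 (step 7): P = [1, 3, 4] / [2, 5, 6] / [7];  Q = [1, 3, 4] / [2, 5, 7] / [6]
Final shape: (3, 3, 1).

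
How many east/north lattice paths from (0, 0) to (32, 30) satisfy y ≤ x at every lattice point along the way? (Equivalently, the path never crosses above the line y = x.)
Number of paths = 40989428837821289

By the reflection principle (André's argument), the number of monotone paths to (32, 30) with n ≤ m that never go above y = x is C(62, 32) − C(62, 33) = 450883717216034179 − 409894288378212890 = 40989428837821289.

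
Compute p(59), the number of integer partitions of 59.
p(59) = 831820

Compute p(n) via the recurrence p(n, m) = p(n, m−1) + p(n−m, m), where p(n, m) counts partitions of n with all parts ≤ m and p(n) = p(n, n). The base cases are p(0, m) = 1 and p(n, 0) = 0 for n > 0. Filling the table yields p(59) = 831820. (Euler's pentagonal recurrence is an alternative.)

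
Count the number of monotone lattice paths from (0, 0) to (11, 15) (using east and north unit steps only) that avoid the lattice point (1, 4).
Number of paths = 5962580

Total paths from (0, 0) to (11, 15): C(26, 11) = 7726160. Paths through (1, 4): (paths (0, 0) → (1, 4)) × (paths (1, 4) → (11, 15)) = C(5, 1) · C(21, 10) = 5 · 352716 = 1763580. Avoidance count = 7726160 − 1763580 = 5962580.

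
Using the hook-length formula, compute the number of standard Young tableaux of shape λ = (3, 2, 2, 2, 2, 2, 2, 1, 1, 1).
# SYT of shape (3, 2, 2, 2, 2, 2, 2, 1, 1, 1) = 102102

Hook-length formula: f^λ = n! / Π hook(c), product over all cells c of the Young diagram. For λ = (3, 2, 2, 2, 2, 2, 2, 1, 1, 1), n = 18 boxes. Hook lengths by row (left-to-right, top-to-bottom): [12, 8, 1]; [10, 6]; [9, 5]; [8, 4]; [7, 3]; [6, 2]; [5, 1]; [3]; [2]; [1]. Product of hooks = 62705664000. So f^λ = 18! / 62705664000 = 6402373705728000 / 62705664000 = 102102.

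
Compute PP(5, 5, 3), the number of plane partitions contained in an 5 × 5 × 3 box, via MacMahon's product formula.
PP(5, 5, 3) = 731808

Evaluate the triple product over i = 1..5, j = 1..5, k = 1..3. The factors are (2/1) · (3/2) · (4/3) · (3/2) · (4/3) · (5/4) · (4/3) · (5/4) · … (75 factors total). The numerators and denominators telescope so the product is an integer; carrying out the multiplication exactly gives PP(5, 5, 3) = 731808.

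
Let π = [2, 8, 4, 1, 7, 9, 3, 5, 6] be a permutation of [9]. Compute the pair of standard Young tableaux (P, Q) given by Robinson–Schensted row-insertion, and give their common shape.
P = [1, 3, 5, 6] / [2, 4, 7, 9] / [8];  Q = [1, 2, 5, 6] / [3, 7, 8, 9] / [4];  common shape = (4, 4, 1)

Row-insert the values π_1, π_2, … into P one at a time, bumping the leftmost entry strictly greater than the inserted value down to the next row. The recording tableau Q records, in position (i, j), the step at which that cell was added to P.
  Insert 2 (step 1): P = [2];  Q = [1]
  Insert 8 (step 2): P = [2, 8];  Q = [1, 2]
  Insert 4 (step 3): P = [2, 4] / [8];  Q = [1, 2] / [3]
  Insert 1 (step 4): P = [1, 4] / [2] / [8];  Q = [1, 2] / [3] / [4]
  Insert 7 (step 5): P = [1, 4, 7] / [2] / [8];  Q = [1, 2, 5] / [3] / [4]
  Insert 9 (step 6): P = [1, 4, 7, 9] / [2] / [8];  Q = [1, 2, 5, 6] / [3] / [4]
  Insert 3 (step 7): P = [1, 3, 7, 9] / [2, 4] / [8];  Q = [1, 2, 5, 6] / [3, 7] / [4]
  Insert 5 (step 8): P = [1, 3, 5, 9] / [2, 4, 7] / [8];  Q = [1, 2, 5, 6] / [3, 7, 8] / [4]
  Insert 6 (step 9): P = [1, 3, 5, 6] / [2, 4, 7, 9] / [8];  Q = [1, 2, 5, 6] / [3, 7, 8, 9] / [4]
Final shape: (4, 4, 1).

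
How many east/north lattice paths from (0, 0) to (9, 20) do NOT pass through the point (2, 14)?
Number of paths = 9809085

Total paths from (0, 0) to (9, 20): C(29, 9) = 10015005. Paths through (2, 14): (paths (0, 0) → (2, 14)) × (paths (2, 14) → (9, 20)) = C(16, 2) · C(13, 7) = 120 · 1716 = 205920. Avoidance count = 10015005 − 205920 = 9809085.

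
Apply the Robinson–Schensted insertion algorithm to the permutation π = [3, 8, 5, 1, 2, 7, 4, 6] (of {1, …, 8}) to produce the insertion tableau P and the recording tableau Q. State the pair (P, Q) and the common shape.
P = [1, 2, 4, 6] / [3, 5, 7] / [8];  Q = [1, 2, 6, 8] / [3, 5, 7] / [4];  common shape = (4, 3, 1)

Row-insert the values π_1, π_2, … into P one at a time, bumping the leftmost entry strictly greater than the inserted value down to the next row. The recording tableau Q records, in position (i, j), the step at which that cell was added to P.
  Insert 3 (step 1): P = [3];  Q = [1]
  Insert 8 (step 2): P = [3, 8];  Q = [1, 2]
  Insert 5 (step 3): P = [3, 5] / [8];  Q = [1, 2] / [3]
  Insert 1 (step 4): P = [1, 5] / [3] / [8];  Q = [1, 2] / [3] / [4]
  Insert 2 (step 5): P = [1, 2] / [3, 5] / [8];  Q = [1, 2] / [3, 5] / [4]
  Insert 7 (step 6): P = [1, 2, 7] / [3, 5] / [8];  Q = [1, 2, 6] / [3, 5] / [4]
  Insert 4 (step 7): P = [1, 2, 4] / [3, 5, 7] / [8];  Q = [1, 2, 6] / [3, 5, 7] / [4]
  Insert 6 (step 8): P = [1, 2, 4, 6] / [3, 5, 7] / [8];  Q = [1, 2, 6, 8] / [3, 5, 7] / [4]
Final shape: (4, 3, 1).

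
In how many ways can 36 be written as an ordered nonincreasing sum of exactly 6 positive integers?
p(36, 6 parts) = 1206

Partitions of n into exactly k parts are in bijection with partitions of n − k into at most k parts (subtract 1 from each part). So p(36, exactly 6) = p(30, parts ≤ 6). Computing via the recurrence p(m, j) = p(m, j−1) + p(m−j, j) gives 1206.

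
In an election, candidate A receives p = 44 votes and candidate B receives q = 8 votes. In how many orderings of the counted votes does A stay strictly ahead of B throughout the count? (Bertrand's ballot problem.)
Strict-lead orderings = 520987950

Total orderings of the 52 votes with 44 for A: C(52, 44) = 752538150. By the Bertrand ballot formula (Cycle Lemma / reflection principle), the number of orderings in which A is strictly ahead of B throughout is (p − q)/(p + q) · C(p + q, p) = (44 − 8)/(44 + 8) · 752538150 = 520987950.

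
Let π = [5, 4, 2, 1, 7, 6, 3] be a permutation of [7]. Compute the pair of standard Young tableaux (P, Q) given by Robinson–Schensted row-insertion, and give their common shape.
P = [1, 3] / [2, 6] / [4, 7] / [5];  Q = [1, 5] / [2, 6] / [3, 7] / [4];  common shape = (2, 2, 2, 1)

Row-insert the values π_1, π_2, … into P one at a time, bumping the leftmost entry strictly greater than the inserted value down to the next row. The recording tableau Q records, in position (i, j), the step at which that cell was added to P.
  Insert 5 (step 1): P = [5];  Q = [1]
  Insert 4 (step 2): P = [4] / [5];  Q = [1] / [2]
  Insert 2 (step 3): P = [2] / [4] / [5];  Q = [1] / [2] / [3]
  Insert 1 (step 4): P = [1] / [2] / [4] / [5];  Q = [1] / [2] / [3] / [4]
  Insert 7 (step 5): P = [1, 7] / [2] / [4] / [5];  Q = [1, 5] / [2] / [3] / [4]
  Insert 6 (step 6): P = [1, 6] / [2, 7] / [4] / [5];  Q = [1, 5] / [2, 6] / [3] / [4]
  Insert 3 (step 7): P = [1, 3] / [2, 6] / [4, 7] / [5];  Q = [1, 5] / [2, 6] / [3, 7] / [4]
Final shape: (2, 2, 2, 1).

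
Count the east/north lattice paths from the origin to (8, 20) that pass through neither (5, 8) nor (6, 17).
Number of paths = 1641750

Inclusion–exclusion. Total paths: C(28, 8) = 3108105. Through P₁: C(13, 5)·C(15, 3) = 585585. Through P₂: C(23, 6)·C(5, 2) = 1009470. Since P₁ is strictly southwest of P₂, a monotone path through both must visit P₁ then P₂; paths through both = C(13, 5)·C(10, 1)·C(5, 2) = 128700. Avoid both = 3108105 − 585585 − 1009470 + 128700 = 1641750.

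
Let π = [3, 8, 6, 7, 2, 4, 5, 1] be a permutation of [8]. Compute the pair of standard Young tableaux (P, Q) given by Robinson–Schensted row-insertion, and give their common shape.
P = [1, 4, 5] / [2, 6, 7] / [3] / [8];  Q = [1, 2, 4] / [3, 6, 7] / [5] / [8];  common shape = (3, 3, 1, 1)

Row-insert the values π_1, π_2, … into P one at a time, bumping the leftmost entry strictly greater than the inserted value down to the next row. The recording tableau Q records, in position (i, j), the step at which that cell was added to P.
  Insert 3 (step 1): P = [3];  Q = [1]
  Insert 8 (step 2): P = [3, 8];  Q = [1, 2]
  Insert 6 (step 3): P = [3, 6] / [8];  Q = [1, 2] / [3]
  Insert 7 (step 4): P = [3, 6, 7] / [8];  Q = [1, 2, 4] / [3]
  Insert 2 (step 5): P = [2, 6, 7] / [3] / [8];  Q = [1, 2, 4] / [3] / [5]
  Insert 4 (step 6): P = [2, 4, 7] / [3, 6] / [8];  Q = [1, 2, 4] / [3, 6] / [5]
  Insert 5 (step 7): P = [2, 4, 5] / [3, 6, 7] / [8];  Q = [1, 2, 4] / [3, 6, 7] / [5]
  Insert 1 (step 8): P = [1, 4, 5] / [2, 6, 7] / [3] / [8];  Q = [1, 2, 4] / [3, 6, 7] / [5] / [8]
Final shape: (3, 3, 1, 1).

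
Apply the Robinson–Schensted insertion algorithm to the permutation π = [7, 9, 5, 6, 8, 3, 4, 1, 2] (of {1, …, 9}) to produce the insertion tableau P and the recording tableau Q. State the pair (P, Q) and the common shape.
P = [1, 2, 8] / [3, 4] / [5, 6] / [7, 9];  Q = [1, 2, 5] / [3, 4] / [6, 7] / [8, 9];  common shape = (3, 2, 2, 2)

Row-insert the values π_1, π_2, … into P one at a time, bumping the leftmost entry strictly greater than the inserted value down to the next row. The recording tableau Q records, in position (i, j), the step at which that cell was added to P.
  Insert 7 (step 1): P = [7];  Q = [1]
  Insert 9 (step 2): P = [7, 9];  Q = [1, 2]
  Insert 5 (step 3): P = [5, 9] / [7];  Q = [1, 2] / [3]
  Insert 6 (step 4): P = [5, 6] / [7, 9];  Q = [1, 2] / [3, 4]
  Insert 8 (step 5): P = [5, 6, 8] / [7, 9];  Q = [1, 2, 5] / [3, 4]
  Insert 3 (step 6): P = [3, 6, 8] / [5, 9] / [7];  Q = [1, 2, 5] / [3, 4] / [6]
  Insert 4 (step 7): P = [3, 4, 8] / [5, 6] / [7, 9];  Q = [1, 2, 5] / [3, 4] / [6, 7]
  Insert 1 (step 8): P = [1, 4, 8] / [3, 6] / [5, 9] / [7];  Q = [1, 2, 5] / [3, 4] / [6, 7] / [8]
  Insert 2 (step 9): P = [1, 2, 8] / [3, 4] / [5, 6] / [7, 9];  Q = [1, 2, 5] / [3, 4] / [6, 7] / [8, 9]
Final shape: (3, 2, 2, 2).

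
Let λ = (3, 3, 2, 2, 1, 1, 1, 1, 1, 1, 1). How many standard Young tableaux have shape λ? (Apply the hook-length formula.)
# SYT of shape (3, 3, 2, 2, 1, 1, 1, 1, 1, 1, 1) = 62832

Hook-length formula: f^λ = n! / Π hook(c), product over all cells c of the Young diagram. For λ = (3, 3, 2, 2, 1, 1, 1, 1, 1, 1, 1), n = 17 boxes. Hook lengths by row (left-to-right, top-to-bottom): [13, 5, 2]; [12, 4, 1]; [10, 2]; [9, 1]; [7]; [6]; [5]; [4]; [3]; [2]; [1]. Product of hooks = 5660928000. So f^λ = 17! / 5660928000 = 355687428096000 / 5660928000 = 62832.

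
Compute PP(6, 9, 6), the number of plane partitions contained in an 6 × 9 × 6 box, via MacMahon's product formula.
PP(6, 9, 6) = 6062460972064640

Evaluate the triple product over i = 1..6, j = 1..9, k = 1..6. The factors are (2/1) · (3/2) · (4/3) · (5/4) · (6/5) · (7/6) · (3/2) · (4/3) · … (324 factors total). The numerators and denominators telescope so the product is an integer; carrying out the multiplication exactly gives PP(6, 9, 6) = 6062460972064640.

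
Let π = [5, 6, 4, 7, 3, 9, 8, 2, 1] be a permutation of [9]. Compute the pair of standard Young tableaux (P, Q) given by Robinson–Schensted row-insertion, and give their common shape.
P = [1, 6, 7, 8] / [2, 9] / [3] / [4] / [5];  Q = [1, 2, 4, 6] / [3, 7] / [5] / [8] / [9];  common shape = (4, 2, 1, 1, 1)

Row-insert the values π_1, π_2, … into P one at a time, bumping the leftmost entry strictly greater than the inserted value down to the next row. The recording tableau Q records, in position (i, j), the step at which that cell was added to P.
  Insert 5 (step 1): P = [5];  Q = [1]
  Insert 6 (step 2): P = [5, 6];  Q = [1, 2]
  Insert 4 (step 3): P = [4, 6] / [5];  Q = [1, 2] / [3]
  Insert 7 (step 4): P = [4, 6, 7] / [5];  Q = [1, 2, 4] / [3]
  Insert 3 (step 5): P = [3, 6, 7] / [4] / [5];  Q = [1, 2, 4] / [3] / [5]
  Insert 9 (step 6): P = [3, 6, 7, 9] / [4] / [5];  Q = [1, 2, 4, 6] / [3] / [5]
  Insert 8 (step 7): P = [3, 6, 7, 8] / [4, 9] / [5];  Q = [1, 2, 4, 6] / [3, 7] / [5]
  Insert 2 (step 8): P = [2, 6, 7, 8] / [3, 9] / [4] / [5];  Q = [1, 2, 4, 6] / [3, 7] / [5] / [8]
  Insert 1 (step 9): P = [1, 6, 7, 8] / [2, 9] / [3] / [4] / [5];  Q = [1, 2, 4, 6] / [3, 7] / [5] / [8] / [9]
Final shape: (4, 2, 1, 1, 1).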